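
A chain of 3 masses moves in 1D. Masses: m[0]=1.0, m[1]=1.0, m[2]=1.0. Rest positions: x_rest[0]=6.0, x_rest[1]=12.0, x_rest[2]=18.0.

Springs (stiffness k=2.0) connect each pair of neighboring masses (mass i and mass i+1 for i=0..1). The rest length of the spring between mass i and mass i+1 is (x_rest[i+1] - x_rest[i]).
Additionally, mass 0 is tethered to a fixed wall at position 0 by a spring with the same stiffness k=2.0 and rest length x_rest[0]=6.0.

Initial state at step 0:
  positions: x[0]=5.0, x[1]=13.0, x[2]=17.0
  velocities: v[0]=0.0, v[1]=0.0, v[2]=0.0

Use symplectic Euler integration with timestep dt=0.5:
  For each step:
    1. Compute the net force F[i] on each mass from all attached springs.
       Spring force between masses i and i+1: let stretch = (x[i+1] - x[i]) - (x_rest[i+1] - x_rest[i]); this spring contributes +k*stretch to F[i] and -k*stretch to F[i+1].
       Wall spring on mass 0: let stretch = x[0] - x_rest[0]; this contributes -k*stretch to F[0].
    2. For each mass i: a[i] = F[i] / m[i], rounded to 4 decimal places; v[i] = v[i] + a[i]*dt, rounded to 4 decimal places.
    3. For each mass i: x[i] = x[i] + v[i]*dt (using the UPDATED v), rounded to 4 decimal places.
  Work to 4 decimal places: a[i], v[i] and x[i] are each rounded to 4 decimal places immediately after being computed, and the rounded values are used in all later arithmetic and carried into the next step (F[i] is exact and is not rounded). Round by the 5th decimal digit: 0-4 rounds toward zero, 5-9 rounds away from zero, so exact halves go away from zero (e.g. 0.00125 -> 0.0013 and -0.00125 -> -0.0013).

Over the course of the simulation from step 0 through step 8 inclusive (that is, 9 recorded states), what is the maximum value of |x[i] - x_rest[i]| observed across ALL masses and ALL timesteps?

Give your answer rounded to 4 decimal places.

Answer: 1.7500

Derivation:
Step 0: x=[5.0000 13.0000 17.0000] v=[0.0000 0.0000 0.0000]
Step 1: x=[6.5000 11.0000 18.0000] v=[3.0000 -4.0000 2.0000]
Step 2: x=[7.0000 10.2500 18.5000] v=[1.0000 -1.5000 1.0000]
Step 3: x=[5.6250 12.0000 17.8750] v=[-2.7500 3.5000 -1.2500]
Step 4: x=[4.6250 13.5000 17.3125] v=[-2.0000 3.0000 -1.1250]
Step 5: x=[5.7500 12.4688 17.8438] v=[2.2500 -2.0625 1.0625]
Step 6: x=[7.3594 10.7657 18.6876] v=[3.2188 -3.4063 1.6875]
Step 7: x=[6.9923 11.3204 18.5704] v=[-0.7343 1.1093 -0.2344]
Step 8: x=[5.2931 13.3360 17.8282] v=[-3.3985 4.0312 -1.4844]
Max displacement = 1.7500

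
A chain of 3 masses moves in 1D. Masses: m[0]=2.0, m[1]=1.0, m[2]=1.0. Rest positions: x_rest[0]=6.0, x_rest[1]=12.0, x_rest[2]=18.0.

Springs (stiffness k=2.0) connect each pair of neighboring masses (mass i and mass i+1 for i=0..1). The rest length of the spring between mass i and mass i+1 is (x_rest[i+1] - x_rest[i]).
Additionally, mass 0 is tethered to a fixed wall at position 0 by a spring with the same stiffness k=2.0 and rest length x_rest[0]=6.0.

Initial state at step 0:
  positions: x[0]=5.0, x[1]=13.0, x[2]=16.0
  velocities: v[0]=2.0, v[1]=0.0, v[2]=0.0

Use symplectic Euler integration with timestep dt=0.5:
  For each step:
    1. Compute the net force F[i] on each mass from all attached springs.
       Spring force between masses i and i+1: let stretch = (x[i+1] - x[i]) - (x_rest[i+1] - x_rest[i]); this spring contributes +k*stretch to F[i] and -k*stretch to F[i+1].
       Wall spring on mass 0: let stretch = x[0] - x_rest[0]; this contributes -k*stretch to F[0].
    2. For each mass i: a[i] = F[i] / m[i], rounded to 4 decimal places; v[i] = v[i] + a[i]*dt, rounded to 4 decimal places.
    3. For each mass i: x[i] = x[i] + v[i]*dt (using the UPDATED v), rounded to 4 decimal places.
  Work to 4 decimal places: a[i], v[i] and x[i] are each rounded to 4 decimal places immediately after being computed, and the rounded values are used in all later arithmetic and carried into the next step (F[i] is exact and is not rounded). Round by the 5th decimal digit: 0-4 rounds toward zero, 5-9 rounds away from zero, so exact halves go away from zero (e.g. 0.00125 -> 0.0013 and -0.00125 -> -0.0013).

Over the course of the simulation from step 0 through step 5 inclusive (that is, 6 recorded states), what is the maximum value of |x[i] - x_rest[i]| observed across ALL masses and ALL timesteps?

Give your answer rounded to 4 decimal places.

Step 0: x=[5.0000 13.0000 16.0000] v=[2.0000 0.0000 0.0000]
Step 1: x=[6.7500 10.5000 17.5000] v=[3.5000 -5.0000 3.0000]
Step 2: x=[7.7500 9.6250 18.5000] v=[2.0000 -1.7500 2.0000]
Step 3: x=[7.2813 12.2500 18.0625] v=[-0.9375 5.2500 -0.8750]
Step 4: x=[6.2344 15.2969 17.7188] v=[-2.0938 6.0938 -0.6875]
Step 5: x=[5.8945 15.0235 19.1641] v=[-0.6798 -0.5468 2.8906]
Max displacement = 3.2969

Answer: 3.2969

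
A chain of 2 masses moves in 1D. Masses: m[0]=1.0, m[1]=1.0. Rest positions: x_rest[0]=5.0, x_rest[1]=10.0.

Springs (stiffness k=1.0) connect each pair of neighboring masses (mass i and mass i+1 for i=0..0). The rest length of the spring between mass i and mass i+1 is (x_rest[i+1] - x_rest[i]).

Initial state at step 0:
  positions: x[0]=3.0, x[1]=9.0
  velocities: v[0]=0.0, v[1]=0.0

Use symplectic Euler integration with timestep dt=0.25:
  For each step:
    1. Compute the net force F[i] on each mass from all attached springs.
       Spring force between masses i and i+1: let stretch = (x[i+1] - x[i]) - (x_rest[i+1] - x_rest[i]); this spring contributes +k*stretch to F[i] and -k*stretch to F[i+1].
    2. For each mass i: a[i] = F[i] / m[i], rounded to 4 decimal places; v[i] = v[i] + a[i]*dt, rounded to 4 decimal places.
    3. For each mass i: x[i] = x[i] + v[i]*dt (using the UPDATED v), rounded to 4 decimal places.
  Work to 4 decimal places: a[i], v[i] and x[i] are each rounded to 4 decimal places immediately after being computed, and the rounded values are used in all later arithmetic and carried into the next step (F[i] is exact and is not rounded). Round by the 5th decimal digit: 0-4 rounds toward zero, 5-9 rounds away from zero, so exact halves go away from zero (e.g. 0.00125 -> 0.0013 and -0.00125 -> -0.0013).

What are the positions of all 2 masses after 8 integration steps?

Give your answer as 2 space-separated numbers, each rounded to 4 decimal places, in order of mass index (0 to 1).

Answer: 4.0044 7.9958

Derivation:
Step 0: x=[3.0000 9.0000] v=[0.0000 0.0000]
Step 1: x=[3.0625 8.9375] v=[0.2500 -0.2500]
Step 2: x=[3.1797 8.8203] v=[0.4688 -0.4688]
Step 3: x=[3.3370 8.6631] v=[0.6290 -0.6290]
Step 4: x=[3.5146 8.4855] v=[0.7105 -0.7105]
Step 5: x=[3.6904 8.3097] v=[0.7032 -0.7032]
Step 6: x=[3.8424 8.1577] v=[0.6080 -0.6080]
Step 7: x=[3.9516 8.0485] v=[0.4368 -0.4368]
Step 8: x=[4.0044 7.9958] v=[0.2110 -0.2110]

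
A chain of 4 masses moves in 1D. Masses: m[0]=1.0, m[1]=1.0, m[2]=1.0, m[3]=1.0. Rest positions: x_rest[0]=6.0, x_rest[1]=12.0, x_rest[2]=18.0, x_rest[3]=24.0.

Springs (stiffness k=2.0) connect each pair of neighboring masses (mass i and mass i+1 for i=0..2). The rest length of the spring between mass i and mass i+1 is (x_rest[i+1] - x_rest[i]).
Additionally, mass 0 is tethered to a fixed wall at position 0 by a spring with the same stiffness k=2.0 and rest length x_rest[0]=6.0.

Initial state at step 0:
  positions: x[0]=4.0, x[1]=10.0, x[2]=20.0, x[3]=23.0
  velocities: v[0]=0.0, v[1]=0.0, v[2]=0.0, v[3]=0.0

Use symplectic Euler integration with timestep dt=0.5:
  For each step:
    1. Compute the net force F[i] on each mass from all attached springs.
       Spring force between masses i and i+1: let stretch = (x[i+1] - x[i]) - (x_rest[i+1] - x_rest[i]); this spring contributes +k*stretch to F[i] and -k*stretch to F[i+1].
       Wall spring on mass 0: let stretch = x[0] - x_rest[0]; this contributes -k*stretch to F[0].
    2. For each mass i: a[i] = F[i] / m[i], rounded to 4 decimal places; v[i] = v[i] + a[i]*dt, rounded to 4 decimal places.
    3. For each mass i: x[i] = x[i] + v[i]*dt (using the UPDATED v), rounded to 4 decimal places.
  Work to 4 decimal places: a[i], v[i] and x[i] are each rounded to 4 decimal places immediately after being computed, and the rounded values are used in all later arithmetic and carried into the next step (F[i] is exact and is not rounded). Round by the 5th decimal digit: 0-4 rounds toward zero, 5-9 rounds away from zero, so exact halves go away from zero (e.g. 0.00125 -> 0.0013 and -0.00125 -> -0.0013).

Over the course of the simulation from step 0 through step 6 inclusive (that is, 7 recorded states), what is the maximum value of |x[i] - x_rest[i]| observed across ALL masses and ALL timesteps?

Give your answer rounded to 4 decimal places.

Step 0: x=[4.0000 10.0000 20.0000 23.0000] v=[0.0000 0.0000 0.0000 0.0000]
Step 1: x=[5.0000 12.0000 16.5000 24.5000] v=[2.0000 4.0000 -7.0000 3.0000]
Step 2: x=[7.0000 12.7500 14.7500 25.0000] v=[4.0000 1.5000 -3.5000 1.0000]
Step 3: x=[8.3750 11.6250 17.1250 23.3750] v=[2.7500 -2.2500 4.7500 -3.2500]
Step 4: x=[7.1875 11.6250 19.8750 21.6250] v=[-2.3750 0.0000 5.5000 -3.5000]
Step 5: x=[4.6250 13.5313 19.3750 22.0000] v=[-5.1250 3.8125 -1.0000 0.7500]
Step 6: x=[4.2032 13.9063 17.2657 24.0625] v=[-0.8437 0.7499 -4.2187 4.1250]
Max displacement = 3.2500

Answer: 3.2500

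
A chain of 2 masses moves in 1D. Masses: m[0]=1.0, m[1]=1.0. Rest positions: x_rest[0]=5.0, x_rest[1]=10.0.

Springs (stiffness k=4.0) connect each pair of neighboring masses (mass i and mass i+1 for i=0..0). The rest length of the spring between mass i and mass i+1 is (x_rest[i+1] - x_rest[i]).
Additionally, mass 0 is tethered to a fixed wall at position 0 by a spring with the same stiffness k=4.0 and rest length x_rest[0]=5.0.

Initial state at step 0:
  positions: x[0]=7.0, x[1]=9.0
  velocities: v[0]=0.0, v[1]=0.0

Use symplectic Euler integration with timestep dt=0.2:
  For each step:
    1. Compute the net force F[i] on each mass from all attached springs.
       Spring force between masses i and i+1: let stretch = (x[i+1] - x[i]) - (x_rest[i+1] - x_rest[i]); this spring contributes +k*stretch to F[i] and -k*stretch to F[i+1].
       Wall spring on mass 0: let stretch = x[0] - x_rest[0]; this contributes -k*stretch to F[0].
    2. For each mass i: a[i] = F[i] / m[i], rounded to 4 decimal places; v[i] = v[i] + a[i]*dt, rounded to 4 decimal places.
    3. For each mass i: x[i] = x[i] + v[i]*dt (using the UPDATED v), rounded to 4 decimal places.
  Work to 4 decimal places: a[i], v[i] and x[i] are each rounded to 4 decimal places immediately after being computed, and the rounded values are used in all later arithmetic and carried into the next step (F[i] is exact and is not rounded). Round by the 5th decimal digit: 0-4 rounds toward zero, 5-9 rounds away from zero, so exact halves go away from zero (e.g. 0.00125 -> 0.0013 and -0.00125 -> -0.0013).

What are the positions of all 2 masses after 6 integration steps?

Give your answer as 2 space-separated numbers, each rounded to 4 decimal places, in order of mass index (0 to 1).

Answer: 4.1641 10.5072

Derivation:
Step 0: x=[7.0000 9.0000] v=[0.0000 0.0000]
Step 1: x=[6.2000 9.4800] v=[-4.0000 2.4000]
Step 2: x=[4.9328 10.2352] v=[-6.3360 3.7760]
Step 3: x=[3.7247 10.9420] v=[-6.0403 3.5341]
Step 4: x=[3.0755 11.2941] v=[-3.2462 1.7603]
Step 5: x=[3.2492 11.1312] v=[0.8683 -0.8146]
Step 6: x=[4.1641 10.5072] v=[4.5745 -3.1202]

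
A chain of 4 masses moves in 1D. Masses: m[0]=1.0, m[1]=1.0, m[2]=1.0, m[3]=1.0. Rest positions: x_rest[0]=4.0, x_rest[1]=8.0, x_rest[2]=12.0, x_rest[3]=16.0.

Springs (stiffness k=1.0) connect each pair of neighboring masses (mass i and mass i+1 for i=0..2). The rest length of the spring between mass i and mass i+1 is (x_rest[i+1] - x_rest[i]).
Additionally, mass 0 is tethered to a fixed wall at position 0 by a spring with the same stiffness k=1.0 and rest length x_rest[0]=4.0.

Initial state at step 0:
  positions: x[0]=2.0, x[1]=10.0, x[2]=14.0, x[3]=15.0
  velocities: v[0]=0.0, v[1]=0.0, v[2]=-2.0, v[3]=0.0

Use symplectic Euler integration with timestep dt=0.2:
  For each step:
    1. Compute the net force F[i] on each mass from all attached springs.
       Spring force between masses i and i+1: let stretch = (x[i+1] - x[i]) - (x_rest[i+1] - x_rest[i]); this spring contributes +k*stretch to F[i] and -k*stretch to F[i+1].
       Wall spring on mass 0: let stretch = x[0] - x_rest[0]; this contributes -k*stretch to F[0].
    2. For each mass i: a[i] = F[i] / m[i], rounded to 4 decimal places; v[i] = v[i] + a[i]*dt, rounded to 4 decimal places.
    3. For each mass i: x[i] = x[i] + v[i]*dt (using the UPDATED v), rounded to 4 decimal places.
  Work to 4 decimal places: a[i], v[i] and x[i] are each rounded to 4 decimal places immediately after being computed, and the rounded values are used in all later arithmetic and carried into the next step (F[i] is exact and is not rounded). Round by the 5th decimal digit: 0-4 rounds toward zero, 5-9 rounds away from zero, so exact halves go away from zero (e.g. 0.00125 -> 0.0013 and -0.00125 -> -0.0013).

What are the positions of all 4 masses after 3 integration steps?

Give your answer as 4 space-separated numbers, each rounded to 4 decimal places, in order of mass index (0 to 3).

Answer: 3.3141 9.0644 12.2438 15.6106

Derivation:
Step 0: x=[2.0000 10.0000 14.0000 15.0000] v=[0.0000 0.0000 -2.0000 0.0000]
Step 1: x=[2.2400 9.8400 13.4800 15.1200] v=[1.2000 -0.8000 -2.6000 0.6000]
Step 2: x=[2.6944 9.5216 12.8800 15.3344] v=[2.2720 -1.5920 -3.0000 1.0720]
Step 3: x=[3.3141 9.0644 12.2438 15.6106] v=[3.0986 -2.2858 -3.1808 1.3811]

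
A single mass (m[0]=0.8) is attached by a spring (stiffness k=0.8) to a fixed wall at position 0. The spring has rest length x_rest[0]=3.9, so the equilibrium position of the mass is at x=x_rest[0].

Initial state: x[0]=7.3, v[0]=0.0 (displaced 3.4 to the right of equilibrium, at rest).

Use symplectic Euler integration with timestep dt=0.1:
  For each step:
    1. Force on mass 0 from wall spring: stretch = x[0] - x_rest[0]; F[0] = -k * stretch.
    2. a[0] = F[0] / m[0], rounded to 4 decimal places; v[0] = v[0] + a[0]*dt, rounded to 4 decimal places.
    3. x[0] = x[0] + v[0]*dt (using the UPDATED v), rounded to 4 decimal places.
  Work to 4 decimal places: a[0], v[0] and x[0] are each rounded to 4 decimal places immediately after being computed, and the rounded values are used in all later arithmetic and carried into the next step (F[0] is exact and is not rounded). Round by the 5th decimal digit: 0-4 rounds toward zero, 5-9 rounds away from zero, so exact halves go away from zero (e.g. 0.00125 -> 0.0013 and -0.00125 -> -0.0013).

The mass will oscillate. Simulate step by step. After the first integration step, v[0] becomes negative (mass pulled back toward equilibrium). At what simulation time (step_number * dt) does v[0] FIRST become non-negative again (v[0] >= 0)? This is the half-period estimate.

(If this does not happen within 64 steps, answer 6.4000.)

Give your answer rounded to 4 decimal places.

Step 0: x=[7.3000] v=[0.0000]
Step 1: x=[7.2660] v=[-0.3400]
Step 2: x=[7.1983] v=[-0.6766]
Step 3: x=[7.0977] v=[-1.0064]
Step 4: x=[6.9651] v=[-1.3262]
Step 5: x=[6.8018] v=[-1.6327]
Step 6: x=[6.6095] v=[-1.9229]
Step 7: x=[6.3901] v=[-2.1939]
Step 8: x=[6.1458] v=[-2.4429]
Step 9: x=[5.8791] v=[-2.6675]
Step 10: x=[5.5926] v=[-2.8654]
Step 11: x=[5.2891] v=[-3.0347]
Step 12: x=[4.9717] v=[-3.1736]
Step 13: x=[4.6436] v=[-3.2808]
Step 14: x=[4.3081] v=[-3.3552]
Step 15: x=[3.9685] v=[-3.3960]
Step 16: x=[3.6282] v=[-3.4029]
Step 17: x=[3.2906] v=[-3.3757]
Step 18: x=[2.9591] v=[-3.3148]
Step 19: x=[2.6370] v=[-3.2207]
Step 20: x=[2.3276] v=[-3.0944]
Step 21: x=[2.0339] v=[-2.9372]
Step 22: x=[1.7588] v=[-2.7506]
Step 23: x=[1.5052] v=[-2.5365]
Step 24: x=[1.2755] v=[-2.2970]
Step 25: x=[1.0720] v=[-2.0346]
Step 26: x=[0.8968] v=[-1.7518]
Step 27: x=[0.7517] v=[-1.4515]
Step 28: x=[0.6380] v=[-1.1367]
Step 29: x=[0.5570] v=[-0.8105]
Step 30: x=[0.5094] v=[-0.4762]
Step 31: x=[0.4957] v=[-0.1371]
Step 32: x=[0.5160] v=[0.2033]
First v>=0 after going negative at step 32, time=3.2000

Answer: 3.2000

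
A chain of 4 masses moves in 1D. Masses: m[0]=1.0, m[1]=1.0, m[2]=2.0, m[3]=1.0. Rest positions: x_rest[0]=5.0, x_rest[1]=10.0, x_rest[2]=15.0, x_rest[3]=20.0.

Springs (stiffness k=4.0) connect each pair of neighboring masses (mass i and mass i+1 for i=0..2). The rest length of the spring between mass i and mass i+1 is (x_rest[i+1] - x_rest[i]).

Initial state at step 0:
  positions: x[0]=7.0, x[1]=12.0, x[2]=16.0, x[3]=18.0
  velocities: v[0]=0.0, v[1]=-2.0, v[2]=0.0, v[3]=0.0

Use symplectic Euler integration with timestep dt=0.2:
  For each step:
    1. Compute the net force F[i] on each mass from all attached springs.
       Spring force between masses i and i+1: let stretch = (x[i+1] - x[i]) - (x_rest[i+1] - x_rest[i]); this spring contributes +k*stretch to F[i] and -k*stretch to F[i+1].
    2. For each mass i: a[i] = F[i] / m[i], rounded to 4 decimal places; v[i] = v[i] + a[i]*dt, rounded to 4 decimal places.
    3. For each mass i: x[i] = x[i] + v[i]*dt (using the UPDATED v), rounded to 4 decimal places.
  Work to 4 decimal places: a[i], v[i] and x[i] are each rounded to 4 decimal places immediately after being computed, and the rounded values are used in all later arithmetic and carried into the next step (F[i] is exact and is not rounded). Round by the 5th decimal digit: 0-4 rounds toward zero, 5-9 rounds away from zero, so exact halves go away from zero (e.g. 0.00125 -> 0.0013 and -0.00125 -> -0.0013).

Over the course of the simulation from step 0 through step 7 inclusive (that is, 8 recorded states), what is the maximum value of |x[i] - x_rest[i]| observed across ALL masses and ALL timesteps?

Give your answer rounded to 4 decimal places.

Answer: 2.5287

Derivation:
Step 0: x=[7.0000 12.0000 16.0000 18.0000] v=[0.0000 -2.0000 0.0000 0.0000]
Step 1: x=[7.0000 11.4400 15.8400 18.4800] v=[0.0000 -2.8000 -0.8000 2.4000]
Step 2: x=[6.9104 10.8736 15.5392 19.3376] v=[-0.4480 -2.8320 -1.5040 4.2880]
Step 3: x=[6.6549 10.4196 15.1690 20.3875] v=[-1.2774 -2.2701 -1.8509 5.2493]
Step 4: x=[6.2018 10.1231 14.8363 21.4024] v=[-2.2656 -1.4823 -1.6633 5.0745]
Step 5: x=[5.5761 9.9533 14.6519 22.1667] v=[-3.1286 -0.8488 -0.9221 3.8216]
Step 6: x=[4.8507 9.8350 14.6928 22.5287] v=[-3.6268 -0.5917 0.2044 1.8098]
Step 7: x=[4.1228 9.6964 14.9719 22.4369] v=[-3.6394 -0.6929 1.3956 -0.4589]
Max displacement = 2.5287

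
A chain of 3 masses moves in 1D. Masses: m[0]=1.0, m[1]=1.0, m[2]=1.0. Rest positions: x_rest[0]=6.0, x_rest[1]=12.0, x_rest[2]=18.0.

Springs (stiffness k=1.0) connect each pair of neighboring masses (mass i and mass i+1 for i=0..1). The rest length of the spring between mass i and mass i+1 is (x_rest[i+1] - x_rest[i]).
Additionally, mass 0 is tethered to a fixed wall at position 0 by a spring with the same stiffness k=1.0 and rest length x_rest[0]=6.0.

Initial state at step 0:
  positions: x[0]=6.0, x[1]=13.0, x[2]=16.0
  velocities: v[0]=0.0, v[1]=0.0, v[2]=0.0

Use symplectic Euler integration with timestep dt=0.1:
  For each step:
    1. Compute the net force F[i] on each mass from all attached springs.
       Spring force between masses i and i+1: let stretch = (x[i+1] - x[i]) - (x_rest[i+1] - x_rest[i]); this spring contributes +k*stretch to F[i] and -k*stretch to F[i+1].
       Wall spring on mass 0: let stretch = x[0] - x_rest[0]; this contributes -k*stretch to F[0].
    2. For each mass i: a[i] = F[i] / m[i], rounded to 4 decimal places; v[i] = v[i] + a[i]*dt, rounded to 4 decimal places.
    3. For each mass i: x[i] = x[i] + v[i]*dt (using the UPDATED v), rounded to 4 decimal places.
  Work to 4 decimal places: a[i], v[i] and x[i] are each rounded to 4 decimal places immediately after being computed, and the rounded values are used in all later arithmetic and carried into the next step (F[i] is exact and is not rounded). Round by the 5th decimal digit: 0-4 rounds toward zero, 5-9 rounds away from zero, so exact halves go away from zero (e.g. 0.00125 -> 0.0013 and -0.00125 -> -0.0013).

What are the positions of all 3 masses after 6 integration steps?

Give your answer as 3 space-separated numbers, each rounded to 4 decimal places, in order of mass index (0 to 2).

Step 0: x=[6.0000 13.0000 16.0000] v=[0.0000 0.0000 0.0000]
Step 1: x=[6.0100 12.9600 16.0300] v=[0.1000 -0.4000 0.3000]
Step 2: x=[6.0294 12.8812 16.0893] v=[0.1940 -0.7880 0.5930]
Step 3: x=[6.0570 12.7660 16.1765] v=[0.2762 -1.1524 0.8722]
Step 4: x=[6.0911 12.6178 16.2896] v=[0.3414 -1.4823 1.1312]
Step 5: x=[6.1296 12.4410 16.4260] v=[0.3850 -1.7678 1.3640]
Step 6: x=[6.1699 12.2410 16.5826] v=[0.4032 -2.0004 1.5655]

Answer: 6.1699 12.2410 16.5826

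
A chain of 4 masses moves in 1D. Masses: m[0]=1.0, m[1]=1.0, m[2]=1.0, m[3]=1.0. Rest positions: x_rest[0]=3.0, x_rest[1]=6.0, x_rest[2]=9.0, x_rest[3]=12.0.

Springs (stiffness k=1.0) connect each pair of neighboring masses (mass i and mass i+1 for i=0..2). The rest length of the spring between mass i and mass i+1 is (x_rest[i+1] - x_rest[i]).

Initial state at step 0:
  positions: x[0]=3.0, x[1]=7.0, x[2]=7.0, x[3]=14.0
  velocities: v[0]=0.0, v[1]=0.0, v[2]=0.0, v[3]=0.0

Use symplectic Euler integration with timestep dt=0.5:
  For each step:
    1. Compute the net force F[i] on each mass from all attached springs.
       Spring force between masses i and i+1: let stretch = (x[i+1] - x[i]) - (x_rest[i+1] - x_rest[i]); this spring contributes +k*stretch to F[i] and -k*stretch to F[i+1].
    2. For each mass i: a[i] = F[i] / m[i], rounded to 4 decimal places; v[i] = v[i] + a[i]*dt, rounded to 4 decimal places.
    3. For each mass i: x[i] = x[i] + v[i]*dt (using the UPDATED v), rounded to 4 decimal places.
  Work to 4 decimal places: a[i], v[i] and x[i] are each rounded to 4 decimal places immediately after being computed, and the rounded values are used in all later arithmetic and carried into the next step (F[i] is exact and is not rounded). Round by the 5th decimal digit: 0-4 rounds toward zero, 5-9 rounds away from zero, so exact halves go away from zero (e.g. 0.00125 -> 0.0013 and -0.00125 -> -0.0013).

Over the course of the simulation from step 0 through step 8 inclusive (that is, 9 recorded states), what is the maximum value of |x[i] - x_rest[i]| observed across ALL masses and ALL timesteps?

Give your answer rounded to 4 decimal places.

Step 0: x=[3.0000 7.0000 7.0000 14.0000] v=[0.0000 0.0000 0.0000 0.0000]
Step 1: x=[3.2500 6.0000 8.7500 13.0000] v=[0.5000 -2.0000 3.5000 -2.0000]
Step 2: x=[3.4375 5.0000 10.8750 11.6875] v=[0.3750 -2.0000 4.2500 -2.6250]
Step 3: x=[3.2656 5.0782 11.7344 10.9219] v=[-0.3438 0.1563 1.7188 -1.5313]
Step 4: x=[2.7969 6.3673 10.7266 11.1094] v=[-0.9375 2.5781 -2.0156 0.3750]
Step 5: x=[2.4708 7.8536 8.7247 11.9512] v=[-0.6523 2.9726 -4.0039 1.6836]
Step 6: x=[2.7404 8.2120 7.3116 12.7364] v=[0.5391 0.7168 -2.8262 1.5704]
Step 7: x=[3.6279 6.9774 7.4798 12.9154] v=[1.7749 -2.4692 0.3364 0.3580]
Step 8: x=[4.6028 5.0310 8.8813 12.4855] v=[1.9497 -3.8928 2.8030 -0.8598]
Max displacement = 2.7344

Answer: 2.7344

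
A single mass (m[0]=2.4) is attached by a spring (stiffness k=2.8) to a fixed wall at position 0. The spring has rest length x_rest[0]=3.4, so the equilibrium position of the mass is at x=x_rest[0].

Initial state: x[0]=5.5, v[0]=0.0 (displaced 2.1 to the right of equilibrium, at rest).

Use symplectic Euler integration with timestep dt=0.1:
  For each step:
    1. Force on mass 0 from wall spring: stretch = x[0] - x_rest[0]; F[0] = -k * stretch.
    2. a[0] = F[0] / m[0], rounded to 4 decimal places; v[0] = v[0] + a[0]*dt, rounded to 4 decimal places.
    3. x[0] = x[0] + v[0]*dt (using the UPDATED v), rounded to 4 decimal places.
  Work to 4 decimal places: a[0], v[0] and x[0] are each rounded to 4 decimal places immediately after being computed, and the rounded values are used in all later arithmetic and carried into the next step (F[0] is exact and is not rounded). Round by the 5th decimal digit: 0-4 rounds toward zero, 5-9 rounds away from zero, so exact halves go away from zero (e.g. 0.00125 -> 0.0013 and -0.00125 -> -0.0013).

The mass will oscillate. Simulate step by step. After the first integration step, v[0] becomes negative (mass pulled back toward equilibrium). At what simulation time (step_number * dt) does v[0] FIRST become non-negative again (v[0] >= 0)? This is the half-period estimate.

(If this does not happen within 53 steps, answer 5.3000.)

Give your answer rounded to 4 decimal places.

Answer: 3.0000

Derivation:
Step 0: x=[5.5000] v=[0.0000]
Step 1: x=[5.4755] v=[-0.2450]
Step 2: x=[5.4268] v=[-0.4871]
Step 3: x=[5.3544] v=[-0.7236]
Step 4: x=[5.2592] v=[-0.9516]
Step 5: x=[5.1424] v=[-1.1685]
Step 6: x=[5.0052] v=[-1.3718]
Step 7: x=[4.8493] v=[-1.5591]
Step 8: x=[4.6765] v=[-1.7282]
Step 9: x=[4.4888] v=[-1.8771]
Step 10: x=[4.2884] v=[-2.0041]
Step 11: x=[4.0776] v=[-2.1078]
Step 12: x=[3.8589] v=[-2.1869]
Step 13: x=[3.6349] v=[-2.2404]
Step 14: x=[3.4081] v=[-2.2678]
Step 15: x=[3.1812] v=[-2.2688]
Step 16: x=[2.9569] v=[-2.2433]
Step 17: x=[2.7377] v=[-2.1916]
Step 18: x=[2.5263] v=[-2.1143]
Step 19: x=[2.3251] v=[-2.0124]
Step 20: x=[2.1364] v=[-1.8870]
Step 21: x=[1.9624] v=[-1.7396]
Step 22: x=[1.8052] v=[-1.5719]
Step 23: x=[1.6666] v=[-1.3858]
Step 24: x=[1.5482] v=[-1.1836]
Step 25: x=[1.4514] v=[-0.9676]
Step 26: x=[1.3774] v=[-0.7403]
Step 27: x=[1.3270] v=[-0.5043]
Step 28: x=[1.3008] v=[-0.2625]
Step 29: x=[1.2990] v=[-0.0176]
Step 30: x=[1.3218] v=[0.2275]
First v>=0 after going negative at step 30, time=3.0000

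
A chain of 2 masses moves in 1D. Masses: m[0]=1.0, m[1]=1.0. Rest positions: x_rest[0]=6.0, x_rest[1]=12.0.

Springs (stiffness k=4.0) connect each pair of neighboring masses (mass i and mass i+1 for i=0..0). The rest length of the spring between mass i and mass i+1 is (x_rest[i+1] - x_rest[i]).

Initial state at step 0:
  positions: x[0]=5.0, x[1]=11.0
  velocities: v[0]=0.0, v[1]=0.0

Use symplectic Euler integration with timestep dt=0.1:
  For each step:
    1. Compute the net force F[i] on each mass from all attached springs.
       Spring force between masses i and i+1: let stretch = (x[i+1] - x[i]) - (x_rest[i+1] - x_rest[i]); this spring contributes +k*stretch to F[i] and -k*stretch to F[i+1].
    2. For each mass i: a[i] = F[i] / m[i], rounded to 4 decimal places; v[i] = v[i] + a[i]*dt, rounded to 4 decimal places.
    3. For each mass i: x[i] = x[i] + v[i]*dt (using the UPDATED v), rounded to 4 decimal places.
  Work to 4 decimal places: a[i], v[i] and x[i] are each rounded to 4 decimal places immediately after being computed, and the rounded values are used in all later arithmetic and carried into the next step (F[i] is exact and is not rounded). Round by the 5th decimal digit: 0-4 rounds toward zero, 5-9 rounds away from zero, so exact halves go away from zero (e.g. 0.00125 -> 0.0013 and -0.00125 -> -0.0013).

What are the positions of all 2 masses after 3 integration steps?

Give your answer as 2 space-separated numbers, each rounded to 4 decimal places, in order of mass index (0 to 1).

Step 0: x=[5.0000 11.0000] v=[0.0000 0.0000]
Step 1: x=[5.0000 11.0000] v=[0.0000 0.0000]
Step 2: x=[5.0000 11.0000] v=[0.0000 0.0000]
Step 3: x=[5.0000 11.0000] v=[0.0000 0.0000]

Answer: 5.0000 11.0000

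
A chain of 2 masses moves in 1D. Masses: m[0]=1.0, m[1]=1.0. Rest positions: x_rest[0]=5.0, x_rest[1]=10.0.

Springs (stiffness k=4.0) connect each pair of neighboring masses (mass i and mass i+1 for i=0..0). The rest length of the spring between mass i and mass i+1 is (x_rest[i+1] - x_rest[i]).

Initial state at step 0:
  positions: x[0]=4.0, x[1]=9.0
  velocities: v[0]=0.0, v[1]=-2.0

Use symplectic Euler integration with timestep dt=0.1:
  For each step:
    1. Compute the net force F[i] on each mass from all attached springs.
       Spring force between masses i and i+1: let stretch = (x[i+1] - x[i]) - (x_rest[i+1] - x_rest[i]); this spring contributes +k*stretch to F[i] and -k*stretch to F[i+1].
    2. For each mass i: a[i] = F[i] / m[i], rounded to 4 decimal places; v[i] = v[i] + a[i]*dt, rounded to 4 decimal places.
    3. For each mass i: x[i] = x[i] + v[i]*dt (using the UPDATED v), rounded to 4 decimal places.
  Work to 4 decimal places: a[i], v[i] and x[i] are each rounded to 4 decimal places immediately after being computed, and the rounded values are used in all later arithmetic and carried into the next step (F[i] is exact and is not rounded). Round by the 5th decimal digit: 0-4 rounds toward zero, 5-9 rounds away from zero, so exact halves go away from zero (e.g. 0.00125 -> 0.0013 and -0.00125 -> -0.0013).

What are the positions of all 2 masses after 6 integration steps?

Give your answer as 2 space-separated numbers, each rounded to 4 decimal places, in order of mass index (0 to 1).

Answer: 3.7541 8.0461

Derivation:
Step 0: x=[4.0000 9.0000] v=[0.0000 -2.0000]
Step 1: x=[4.0000 8.8000] v=[0.0000 -2.0000]
Step 2: x=[3.9920 8.6080] v=[-0.0800 -1.9200]
Step 3: x=[3.9686 8.4314] v=[-0.2336 -1.7664]
Step 4: x=[3.9238 8.2763] v=[-0.4485 -1.5515]
Step 5: x=[3.8531 8.1471] v=[-0.7075 -1.2925]
Step 6: x=[3.7541 8.0461] v=[-0.9899 -1.0101]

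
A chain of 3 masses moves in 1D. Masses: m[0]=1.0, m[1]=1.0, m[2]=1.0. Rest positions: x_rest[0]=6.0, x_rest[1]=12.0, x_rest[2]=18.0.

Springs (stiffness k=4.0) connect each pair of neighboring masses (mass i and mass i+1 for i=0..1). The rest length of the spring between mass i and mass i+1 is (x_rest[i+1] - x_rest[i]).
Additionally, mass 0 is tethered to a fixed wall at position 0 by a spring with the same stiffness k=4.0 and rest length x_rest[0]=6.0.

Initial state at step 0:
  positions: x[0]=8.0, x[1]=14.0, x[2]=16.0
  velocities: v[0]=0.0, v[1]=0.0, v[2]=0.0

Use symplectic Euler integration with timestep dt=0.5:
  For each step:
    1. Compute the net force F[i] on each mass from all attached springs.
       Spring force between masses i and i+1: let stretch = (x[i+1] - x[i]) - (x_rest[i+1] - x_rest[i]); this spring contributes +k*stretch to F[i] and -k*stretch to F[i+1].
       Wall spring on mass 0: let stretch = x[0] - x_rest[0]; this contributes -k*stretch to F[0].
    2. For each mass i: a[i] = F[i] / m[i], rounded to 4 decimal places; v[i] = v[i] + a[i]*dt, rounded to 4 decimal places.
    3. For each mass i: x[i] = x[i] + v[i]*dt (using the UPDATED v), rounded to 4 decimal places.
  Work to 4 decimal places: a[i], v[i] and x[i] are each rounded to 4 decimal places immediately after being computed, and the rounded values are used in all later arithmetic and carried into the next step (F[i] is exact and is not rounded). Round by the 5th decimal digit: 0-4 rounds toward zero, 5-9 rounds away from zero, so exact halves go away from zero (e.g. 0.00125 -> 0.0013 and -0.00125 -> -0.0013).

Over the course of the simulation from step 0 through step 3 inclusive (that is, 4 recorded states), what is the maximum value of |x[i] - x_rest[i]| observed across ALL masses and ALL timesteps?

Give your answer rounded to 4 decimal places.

Answer: 4.0000

Derivation:
Step 0: x=[8.0000 14.0000 16.0000] v=[0.0000 0.0000 0.0000]
Step 1: x=[6.0000 10.0000 20.0000] v=[-4.0000 -8.0000 8.0000]
Step 2: x=[2.0000 12.0000 20.0000] v=[-8.0000 4.0000 0.0000]
Step 3: x=[6.0000 12.0000 18.0000] v=[8.0000 0.0000 -4.0000]
Max displacement = 4.0000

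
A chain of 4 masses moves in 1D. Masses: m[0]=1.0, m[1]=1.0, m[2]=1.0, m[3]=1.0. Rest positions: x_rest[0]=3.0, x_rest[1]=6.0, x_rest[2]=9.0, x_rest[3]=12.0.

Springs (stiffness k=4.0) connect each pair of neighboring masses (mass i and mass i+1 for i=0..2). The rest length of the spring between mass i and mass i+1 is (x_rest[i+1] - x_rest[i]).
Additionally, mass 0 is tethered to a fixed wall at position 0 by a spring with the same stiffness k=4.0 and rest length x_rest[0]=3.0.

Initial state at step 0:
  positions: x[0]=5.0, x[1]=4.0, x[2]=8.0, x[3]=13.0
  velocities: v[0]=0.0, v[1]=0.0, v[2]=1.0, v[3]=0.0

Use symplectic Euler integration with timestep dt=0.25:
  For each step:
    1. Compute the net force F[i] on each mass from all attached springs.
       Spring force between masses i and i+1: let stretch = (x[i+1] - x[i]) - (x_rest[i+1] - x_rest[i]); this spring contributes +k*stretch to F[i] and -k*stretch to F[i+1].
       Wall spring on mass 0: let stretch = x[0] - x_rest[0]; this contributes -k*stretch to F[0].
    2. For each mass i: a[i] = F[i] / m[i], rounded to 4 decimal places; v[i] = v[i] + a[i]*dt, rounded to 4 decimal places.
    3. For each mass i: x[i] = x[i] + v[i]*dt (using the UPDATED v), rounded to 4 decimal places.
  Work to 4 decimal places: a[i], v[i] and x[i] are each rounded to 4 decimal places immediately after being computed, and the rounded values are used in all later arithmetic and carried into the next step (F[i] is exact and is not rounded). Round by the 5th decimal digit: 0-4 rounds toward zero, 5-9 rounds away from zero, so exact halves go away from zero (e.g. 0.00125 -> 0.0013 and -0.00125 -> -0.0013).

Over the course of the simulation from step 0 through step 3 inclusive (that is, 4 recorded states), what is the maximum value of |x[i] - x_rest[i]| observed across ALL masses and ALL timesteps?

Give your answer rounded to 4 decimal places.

Step 0: x=[5.0000 4.0000 8.0000 13.0000] v=[0.0000 0.0000 1.0000 0.0000]
Step 1: x=[3.5000 5.2500 8.5000 12.5000] v=[-6.0000 5.0000 2.0000 -2.0000]
Step 2: x=[1.5625 6.8750 9.1875 11.7500] v=[-7.7500 6.5000 2.7500 -3.0000]
Step 3: x=[0.5625 7.7500 9.9375 11.1094] v=[-4.0000 3.5000 3.0000 -2.5625]
Max displacement = 2.4375

Answer: 2.4375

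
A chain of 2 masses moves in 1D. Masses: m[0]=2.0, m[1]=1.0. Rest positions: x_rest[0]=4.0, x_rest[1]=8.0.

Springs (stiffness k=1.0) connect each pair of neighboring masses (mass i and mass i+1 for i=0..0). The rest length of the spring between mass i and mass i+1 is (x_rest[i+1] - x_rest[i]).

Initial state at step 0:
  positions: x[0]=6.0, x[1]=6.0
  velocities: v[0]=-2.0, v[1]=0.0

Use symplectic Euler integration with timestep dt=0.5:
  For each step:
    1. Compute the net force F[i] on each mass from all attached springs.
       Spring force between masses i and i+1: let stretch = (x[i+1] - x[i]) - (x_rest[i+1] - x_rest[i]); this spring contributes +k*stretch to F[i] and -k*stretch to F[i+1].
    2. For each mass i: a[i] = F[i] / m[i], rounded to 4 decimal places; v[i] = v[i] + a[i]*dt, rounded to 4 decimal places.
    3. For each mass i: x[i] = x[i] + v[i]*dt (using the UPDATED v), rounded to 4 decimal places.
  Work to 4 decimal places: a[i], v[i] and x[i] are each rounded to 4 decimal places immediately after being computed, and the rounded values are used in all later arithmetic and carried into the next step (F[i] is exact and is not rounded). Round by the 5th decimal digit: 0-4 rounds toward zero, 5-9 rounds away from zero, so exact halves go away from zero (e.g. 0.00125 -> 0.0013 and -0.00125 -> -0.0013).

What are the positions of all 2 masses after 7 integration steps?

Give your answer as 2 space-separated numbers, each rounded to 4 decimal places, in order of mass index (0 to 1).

Step 0: x=[6.0000 6.0000] v=[-2.0000 0.0000]
Step 1: x=[4.5000 7.0000] v=[-3.0000 2.0000]
Step 2: x=[2.8125 8.3750] v=[-3.3750 2.7500]
Step 3: x=[1.3203 9.3594] v=[-2.9844 1.9688]
Step 4: x=[0.3330 9.3340] v=[-1.9746 -0.0508]
Step 5: x=[-0.0292 8.0584] v=[-0.7244 -2.5513]
Step 6: x=[0.1196 5.7609] v=[0.2975 -4.5951]
Step 7: x=[0.4736 3.0530] v=[0.7079 -5.4158]

Answer: 0.4736 3.0530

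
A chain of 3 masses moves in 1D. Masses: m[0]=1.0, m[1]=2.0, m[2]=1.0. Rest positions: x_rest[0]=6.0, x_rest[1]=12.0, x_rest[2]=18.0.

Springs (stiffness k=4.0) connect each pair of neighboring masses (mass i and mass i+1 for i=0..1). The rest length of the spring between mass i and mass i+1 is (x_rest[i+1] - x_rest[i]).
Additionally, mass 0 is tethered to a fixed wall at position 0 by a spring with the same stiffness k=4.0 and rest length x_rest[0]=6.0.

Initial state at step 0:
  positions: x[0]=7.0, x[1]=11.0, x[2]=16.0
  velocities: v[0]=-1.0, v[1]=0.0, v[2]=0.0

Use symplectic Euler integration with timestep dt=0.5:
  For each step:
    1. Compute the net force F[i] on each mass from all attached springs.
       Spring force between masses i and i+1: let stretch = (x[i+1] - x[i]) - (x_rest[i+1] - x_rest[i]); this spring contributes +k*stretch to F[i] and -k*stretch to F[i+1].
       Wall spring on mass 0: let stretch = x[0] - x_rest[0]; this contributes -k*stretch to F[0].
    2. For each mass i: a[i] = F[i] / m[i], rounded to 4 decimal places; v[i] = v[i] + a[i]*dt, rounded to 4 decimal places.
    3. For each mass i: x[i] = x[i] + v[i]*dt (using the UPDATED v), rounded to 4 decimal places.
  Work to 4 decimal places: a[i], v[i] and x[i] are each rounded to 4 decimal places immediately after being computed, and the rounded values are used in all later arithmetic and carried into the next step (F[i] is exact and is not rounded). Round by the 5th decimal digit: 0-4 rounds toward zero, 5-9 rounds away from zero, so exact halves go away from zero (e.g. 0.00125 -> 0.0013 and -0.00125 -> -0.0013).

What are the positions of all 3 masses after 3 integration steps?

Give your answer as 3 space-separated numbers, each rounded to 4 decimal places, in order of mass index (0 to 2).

Step 0: x=[7.0000 11.0000 16.0000] v=[-1.0000 0.0000 0.0000]
Step 1: x=[3.5000 11.5000 17.0000] v=[-7.0000 1.0000 2.0000]
Step 2: x=[4.5000 10.7500 18.5000] v=[2.0000 -1.5000 3.0000]
Step 3: x=[7.2500 10.7500 18.2500] v=[5.5000 0.0000 -0.5000]

Answer: 7.2500 10.7500 18.2500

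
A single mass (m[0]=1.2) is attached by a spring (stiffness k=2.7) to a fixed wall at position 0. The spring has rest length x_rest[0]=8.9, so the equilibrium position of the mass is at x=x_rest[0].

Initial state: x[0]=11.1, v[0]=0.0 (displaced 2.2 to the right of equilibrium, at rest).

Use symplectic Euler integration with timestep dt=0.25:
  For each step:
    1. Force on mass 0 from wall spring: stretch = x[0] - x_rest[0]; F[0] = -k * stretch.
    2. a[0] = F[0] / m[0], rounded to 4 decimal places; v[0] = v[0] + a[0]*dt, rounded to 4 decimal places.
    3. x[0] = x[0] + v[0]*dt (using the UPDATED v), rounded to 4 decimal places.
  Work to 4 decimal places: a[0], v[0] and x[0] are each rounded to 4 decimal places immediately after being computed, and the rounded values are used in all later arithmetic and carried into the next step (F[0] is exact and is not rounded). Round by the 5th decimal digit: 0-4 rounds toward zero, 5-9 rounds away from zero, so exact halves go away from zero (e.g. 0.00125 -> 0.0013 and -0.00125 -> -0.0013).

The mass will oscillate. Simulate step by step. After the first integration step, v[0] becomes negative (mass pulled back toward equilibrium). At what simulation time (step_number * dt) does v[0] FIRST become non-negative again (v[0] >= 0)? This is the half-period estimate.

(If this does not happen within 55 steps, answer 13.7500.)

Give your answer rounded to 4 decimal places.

Answer: 2.2500

Derivation:
Step 0: x=[11.1000] v=[0.0000]
Step 1: x=[10.7906] v=[-1.2375]
Step 2: x=[10.2154] v=[-2.3010]
Step 3: x=[9.4552] v=[-3.0409]
Step 4: x=[8.6169] v=[-3.3532]
Step 5: x=[7.8184] v=[-3.1940]
Step 6: x=[7.1720] v=[-2.5856]
Step 7: x=[6.7686] v=[-1.6136]
Step 8: x=[6.6649] v=[-0.4147]
Step 9: x=[6.8756] v=[0.8426]
First v>=0 after going negative at step 9, time=2.2500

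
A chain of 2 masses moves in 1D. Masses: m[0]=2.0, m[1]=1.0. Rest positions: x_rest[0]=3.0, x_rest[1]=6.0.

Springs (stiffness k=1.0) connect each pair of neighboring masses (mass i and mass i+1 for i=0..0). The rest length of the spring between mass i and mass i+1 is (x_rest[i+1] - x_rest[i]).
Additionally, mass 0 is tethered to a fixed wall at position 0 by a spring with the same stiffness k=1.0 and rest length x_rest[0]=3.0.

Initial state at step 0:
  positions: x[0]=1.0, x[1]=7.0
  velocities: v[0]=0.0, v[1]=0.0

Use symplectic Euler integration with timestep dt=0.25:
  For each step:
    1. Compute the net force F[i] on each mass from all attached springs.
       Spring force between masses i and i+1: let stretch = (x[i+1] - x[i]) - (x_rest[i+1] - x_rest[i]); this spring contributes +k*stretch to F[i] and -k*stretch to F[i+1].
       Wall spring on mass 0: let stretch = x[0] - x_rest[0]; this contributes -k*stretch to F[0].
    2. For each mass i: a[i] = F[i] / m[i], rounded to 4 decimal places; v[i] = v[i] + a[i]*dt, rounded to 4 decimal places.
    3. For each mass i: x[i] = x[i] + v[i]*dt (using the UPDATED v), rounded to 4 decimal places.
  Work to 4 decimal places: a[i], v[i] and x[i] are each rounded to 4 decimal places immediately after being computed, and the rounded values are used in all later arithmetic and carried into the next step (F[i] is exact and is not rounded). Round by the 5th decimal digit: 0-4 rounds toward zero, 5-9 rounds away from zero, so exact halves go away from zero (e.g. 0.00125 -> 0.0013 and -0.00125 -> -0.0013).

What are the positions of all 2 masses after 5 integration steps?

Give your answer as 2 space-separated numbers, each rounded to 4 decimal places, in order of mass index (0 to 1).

Answer: 2.8416 4.8767

Derivation:
Step 0: x=[1.0000 7.0000] v=[0.0000 0.0000]
Step 1: x=[1.1563 6.8125] v=[0.6250 -0.7500]
Step 2: x=[1.4532 6.4590] v=[1.1875 -1.4141]
Step 3: x=[1.8611 5.9801] v=[1.6316 -1.9156]
Step 4: x=[2.3396 5.4313] v=[1.9139 -2.1954]
Step 5: x=[2.8416 4.8767] v=[2.0079 -2.2183]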